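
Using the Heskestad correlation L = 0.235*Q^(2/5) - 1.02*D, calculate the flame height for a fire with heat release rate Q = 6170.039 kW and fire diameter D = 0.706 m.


Q^(2/5) = 32.818
0.235 * Q^(2/5) = 7.7123
1.02 * D = 0.72012
L = 6.9922 m

6.9922 m


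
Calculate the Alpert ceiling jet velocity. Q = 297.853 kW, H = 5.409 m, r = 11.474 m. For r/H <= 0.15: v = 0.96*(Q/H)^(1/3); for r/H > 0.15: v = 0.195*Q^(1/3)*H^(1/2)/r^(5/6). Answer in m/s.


r/H = 11.474 / 5.409 = 2.1213
r/H > 0.15, so v = 0.195*Q^(1/3)*H^(1/2)/r^(5/6)
Q^(1/3) = 6.6783
H^(1/2) = 2.3257
r^(5/6) = 7.6400
v = 0.195 * 6.6783 * 2.3257 / 7.6400 = 0.39643 m/s

0.39643 m/s


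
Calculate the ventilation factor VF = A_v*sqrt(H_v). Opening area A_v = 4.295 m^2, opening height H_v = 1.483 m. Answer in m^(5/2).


sqrt(H_v) = 1.2178
VF = 4.295 * 1.2178 = 5.2304 m^(5/2)

5.2304 m^(5/2)


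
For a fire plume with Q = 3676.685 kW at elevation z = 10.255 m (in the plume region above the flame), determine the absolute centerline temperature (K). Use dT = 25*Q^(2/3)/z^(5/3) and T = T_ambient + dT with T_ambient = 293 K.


Q^(2/3) = 238.22
z^(5/3) = 48.405
dT = 25 * 238.22 / 48.405 = 123.03 K
T = 293 + 123.03 = 416.03 K

416.03 K


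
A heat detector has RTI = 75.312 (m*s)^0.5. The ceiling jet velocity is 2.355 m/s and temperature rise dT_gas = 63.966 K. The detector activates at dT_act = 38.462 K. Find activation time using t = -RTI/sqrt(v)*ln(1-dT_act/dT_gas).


dT_act/dT_gas = 0.60129
ln(1 - 0.60129) = -0.91952
t = -75.312 / sqrt(2.355) * -0.91952 = 45.126 s

45.126 s


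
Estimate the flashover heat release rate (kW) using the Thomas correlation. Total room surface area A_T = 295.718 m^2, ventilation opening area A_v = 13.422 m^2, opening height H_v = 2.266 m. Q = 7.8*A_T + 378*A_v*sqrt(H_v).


7.8*A_T = 2306.6
sqrt(H_v) = 1.5053
378*A_v*sqrt(H_v) = 7637.3
Q = 2306.6 + 7637.3 = 9943.9 kW

9943.9 kW


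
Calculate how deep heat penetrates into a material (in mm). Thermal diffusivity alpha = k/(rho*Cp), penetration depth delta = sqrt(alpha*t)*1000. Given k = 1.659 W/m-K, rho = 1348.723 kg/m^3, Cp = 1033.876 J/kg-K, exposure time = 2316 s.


alpha = 1.659 / (1348.723 * 1033.876) = 1.1897e-06 m^2/s
alpha * t = 0.0027555
delta = sqrt(0.0027555) * 1000 = 52.492 mm

52.492 mm


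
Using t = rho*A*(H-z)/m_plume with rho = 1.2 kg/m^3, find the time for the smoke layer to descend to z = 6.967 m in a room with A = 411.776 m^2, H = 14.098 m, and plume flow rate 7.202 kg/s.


H - z = 7.131 m
t = 1.2 * 411.776 * 7.131 / 7.202 = 489.26 s

489.26 s


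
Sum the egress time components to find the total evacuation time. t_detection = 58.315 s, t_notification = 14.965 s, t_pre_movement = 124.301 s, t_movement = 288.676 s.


Total = 58.315 + 14.965 + 124.301 + 288.676 = 486.257 s

486.257 s


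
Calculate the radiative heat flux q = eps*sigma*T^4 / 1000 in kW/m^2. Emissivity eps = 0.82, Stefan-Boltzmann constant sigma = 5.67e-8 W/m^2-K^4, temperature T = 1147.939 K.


T^4 = 1.7365e+12
q = 0.82 * 5.67e-8 * 1.7365e+12 / 1000 = 80.737 kW/m^2

80.737 kW/m^2


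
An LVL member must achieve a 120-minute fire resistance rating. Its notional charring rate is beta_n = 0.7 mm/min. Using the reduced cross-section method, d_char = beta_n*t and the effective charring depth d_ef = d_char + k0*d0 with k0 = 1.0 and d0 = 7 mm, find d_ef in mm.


d_char = 0.7 * 120 = 84 mm
d_ef = 84 + 1.0*7 = 91 mm

91 mm


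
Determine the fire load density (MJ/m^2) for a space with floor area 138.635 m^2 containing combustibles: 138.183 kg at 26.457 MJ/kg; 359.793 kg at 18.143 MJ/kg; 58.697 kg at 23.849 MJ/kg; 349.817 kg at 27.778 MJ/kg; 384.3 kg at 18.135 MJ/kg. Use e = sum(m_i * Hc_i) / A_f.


Total energy = 138.183*26.457 + 359.793*18.143 + 58.697*23.849 + 349.817*27.778 + 384.3*18.135
= 3655.908 + 6527.724 + 1399.865 + 9717.217 + 6969.281
= 28269.99 MJ
e = 28269.99 / 138.635 = 203.92 MJ/m^2

203.92 MJ/m^2


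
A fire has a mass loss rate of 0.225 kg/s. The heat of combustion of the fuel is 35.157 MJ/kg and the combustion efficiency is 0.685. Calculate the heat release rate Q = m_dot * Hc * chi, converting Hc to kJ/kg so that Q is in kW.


Hc = 35.157 MJ/kg = 35.157 * 1000 kJ/kg = 35157 kJ/kg
Q = 0.225 kg/s * 35157 kJ/kg * 0.685 = 5418.6 kW

5418.6 kW


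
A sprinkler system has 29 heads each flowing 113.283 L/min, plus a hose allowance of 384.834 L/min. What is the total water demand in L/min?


Sprinkler demand = 29 * 113.283 = 3285.207 L/min
Total = 3285.207 + 384.834 = 3670.041 L/min

3670.041 L/min


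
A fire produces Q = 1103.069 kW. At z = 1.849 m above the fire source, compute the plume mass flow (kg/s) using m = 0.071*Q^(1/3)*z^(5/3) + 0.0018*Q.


Q^(1/3) = 10.332
z^(5/3) = 2.7854
First term = 0.071 * 10.332 * 2.7854 = 2.0434
Second term = 0.0018 * 1103.069 = 1.9855
m = 4.0289 kg/s

4.0289 kg/s


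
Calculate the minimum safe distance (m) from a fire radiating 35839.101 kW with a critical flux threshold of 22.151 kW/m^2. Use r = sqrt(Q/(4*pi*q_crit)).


4*pi*q_crit = 278.36
Q/(4*pi*q_crit) = 128.75
r = sqrt(128.75) = 11.347 m

11.347 m


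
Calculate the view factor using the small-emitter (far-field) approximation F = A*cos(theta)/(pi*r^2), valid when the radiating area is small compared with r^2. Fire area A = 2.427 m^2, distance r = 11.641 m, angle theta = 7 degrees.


cos(7 deg) = 0.99255
pi*r^2 = 425.73
F = 2.427 * 0.99255 / 425.73 = 0.0056584

0.0056584


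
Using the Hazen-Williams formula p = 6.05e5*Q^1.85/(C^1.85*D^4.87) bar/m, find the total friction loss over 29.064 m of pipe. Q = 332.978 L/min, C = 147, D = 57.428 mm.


Q^1.85 = 46395
C^1.85 = 10222
D^4.87 = 3.6892e+08
p/m = 0.0074431 bar/m
p_total = 0.0074431 * 29.064 = 0.21633 bar

0.21633 bar


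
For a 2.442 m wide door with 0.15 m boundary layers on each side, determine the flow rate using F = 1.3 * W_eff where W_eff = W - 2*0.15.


W_eff = 2.442 - 0.30 = 2.142 m
F = 1.3 * 2.142 = 2.7846 persons/s

2.7846 persons/s


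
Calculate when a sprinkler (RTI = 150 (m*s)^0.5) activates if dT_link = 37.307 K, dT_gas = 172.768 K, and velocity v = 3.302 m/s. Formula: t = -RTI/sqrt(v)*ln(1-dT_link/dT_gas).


dT_link/dT_gas = 0.21594
ln(1 - 0.21594) = -0.24327
t = -150 / sqrt(3.302) * -0.24327 = 20.081 s

20.081 s


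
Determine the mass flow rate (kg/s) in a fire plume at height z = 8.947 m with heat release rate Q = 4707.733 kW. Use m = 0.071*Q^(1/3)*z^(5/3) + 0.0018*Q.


Q^(1/3) = 16.760
z^(5/3) = 38.559
First term = 0.071 * 16.760 * 38.559 = 45.884
Second term = 0.0018 * 4707.733 = 8.4739
m = 54.358 kg/s

54.358 kg/s


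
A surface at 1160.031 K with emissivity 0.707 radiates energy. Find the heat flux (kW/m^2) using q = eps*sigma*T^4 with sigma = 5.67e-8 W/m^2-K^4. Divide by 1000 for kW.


T^4 = 1.8108e+12
q = 0.707 * 5.67e-8 * 1.8108e+12 / 1000 = 72.591 kW/m^2

72.591 kW/m^2


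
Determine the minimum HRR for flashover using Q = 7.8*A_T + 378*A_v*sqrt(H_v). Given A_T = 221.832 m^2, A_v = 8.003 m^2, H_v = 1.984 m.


7.8*A_T = 1730.3
sqrt(H_v) = 1.4085
378*A_v*sqrt(H_v) = 4261.0
Q = 1730.3 + 4261.0 = 5991.3 kW

5991.3 kW


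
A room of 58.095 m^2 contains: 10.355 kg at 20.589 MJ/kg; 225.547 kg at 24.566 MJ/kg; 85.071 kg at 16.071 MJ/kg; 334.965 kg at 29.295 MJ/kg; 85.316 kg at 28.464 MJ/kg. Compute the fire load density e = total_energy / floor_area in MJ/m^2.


Total energy = 10.355*20.589 + 225.547*24.566 + 85.071*16.071 + 334.965*29.295 + 85.316*28.464
= 213.1991 + 5540.788 + 1367.176 + 9812.800 + 2428.435
= 19362.40 MJ
e = 19362.40 / 58.095 = 333.29 MJ/m^2

333.29 MJ/m^2


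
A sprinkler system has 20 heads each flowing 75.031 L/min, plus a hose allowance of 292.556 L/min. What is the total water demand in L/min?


Sprinkler demand = 20 * 75.031 = 1500.62 L/min
Total = 1500.62 + 292.556 = 1793.176 L/min

1793.176 L/min


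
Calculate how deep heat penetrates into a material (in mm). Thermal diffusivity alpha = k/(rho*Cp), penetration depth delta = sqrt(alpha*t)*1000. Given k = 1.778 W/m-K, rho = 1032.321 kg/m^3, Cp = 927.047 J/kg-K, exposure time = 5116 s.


alpha = 1.778 / (1032.321 * 927.047) = 1.8579e-06 m^2/s
alpha * t = 0.0095049
delta = sqrt(0.0095049) * 1000 = 97.493 mm

97.493 mm


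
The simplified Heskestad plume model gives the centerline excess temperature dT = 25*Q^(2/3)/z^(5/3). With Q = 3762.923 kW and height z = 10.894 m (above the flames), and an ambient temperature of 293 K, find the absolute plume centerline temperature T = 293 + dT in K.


Q^(2/3) = 241.93
z^(5/3) = 53.536
dT = 25 * 241.93 / 53.536 = 112.97 K
T = 293 + 112.97 = 405.97 K

405.97 K


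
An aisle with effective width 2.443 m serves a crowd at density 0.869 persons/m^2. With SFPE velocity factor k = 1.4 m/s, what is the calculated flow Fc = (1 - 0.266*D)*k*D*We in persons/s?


1 - 0.266*D = 1 - 0.266*0.869 = 0.76885
Fs = 0.76885 * 1.4 * 0.869 = 0.93538 persons/(s*m)
Fc = 0.93538 * 2.443 = 2.2851 persons/s

2.2851 persons/s


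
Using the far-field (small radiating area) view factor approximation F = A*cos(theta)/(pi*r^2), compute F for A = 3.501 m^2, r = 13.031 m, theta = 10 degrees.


cos(10 deg) = 0.98481
pi*r^2 = 533.46
F = 3.501 * 0.98481 / 533.46 = 0.0064631

0.0064631


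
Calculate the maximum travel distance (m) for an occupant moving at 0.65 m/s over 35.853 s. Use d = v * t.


d = 0.65 * 35.853 = 23.304 m

23.304 m


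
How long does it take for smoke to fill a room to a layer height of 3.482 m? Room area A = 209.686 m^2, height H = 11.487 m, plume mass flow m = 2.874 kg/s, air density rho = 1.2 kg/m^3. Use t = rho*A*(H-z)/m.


H - z = 8.005 m
t = 1.2 * 209.686 * 8.005 / 2.874 = 700.85 s

700.85 s


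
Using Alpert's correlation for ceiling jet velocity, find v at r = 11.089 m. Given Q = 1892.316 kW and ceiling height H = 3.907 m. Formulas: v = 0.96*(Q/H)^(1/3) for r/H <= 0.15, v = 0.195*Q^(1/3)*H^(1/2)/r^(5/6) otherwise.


r/H = 11.089 / 3.907 = 2.8382
r/H > 0.15, so v = 0.195*Q^(1/3)*H^(1/2)/r^(5/6)
Q^(1/3) = 12.369
H^(1/2) = 1.9766
r^(5/6) = 7.4258
v = 0.195 * 12.369 * 1.9766 / 7.4258 = 0.64201 m/s

0.64201 m/s


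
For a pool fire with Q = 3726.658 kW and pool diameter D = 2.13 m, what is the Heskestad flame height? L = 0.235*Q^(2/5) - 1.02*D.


Q^(2/5) = 26.824
0.235 * Q^(2/5) = 6.3037
1.02 * D = 2.1726
L = 4.1311 m

4.1311 m


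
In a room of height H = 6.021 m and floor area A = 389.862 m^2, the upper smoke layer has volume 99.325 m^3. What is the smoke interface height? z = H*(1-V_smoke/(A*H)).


V/(A*H) = 0.042314
1 - 0.042314 = 0.95769
z = 6.021 * 0.95769 = 5.7662 m

5.7662 m


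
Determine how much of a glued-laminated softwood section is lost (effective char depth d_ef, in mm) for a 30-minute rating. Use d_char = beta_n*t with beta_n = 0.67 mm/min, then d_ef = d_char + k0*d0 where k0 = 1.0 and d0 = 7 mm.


d_char = 0.67 * 30 = 20.1 mm
d_ef = 20.1 + 1.0*7 = 27.1 mm

27.1 mm


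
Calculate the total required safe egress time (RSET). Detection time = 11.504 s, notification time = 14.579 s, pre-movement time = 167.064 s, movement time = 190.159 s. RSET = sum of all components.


Total = 11.504 + 14.579 + 167.064 + 190.159 = 383.306 s

383.306 s


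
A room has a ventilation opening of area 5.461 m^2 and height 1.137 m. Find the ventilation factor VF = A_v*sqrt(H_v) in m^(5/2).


sqrt(H_v) = 1.0663
VF = 5.461 * 1.0663 = 5.8231 m^(5/2)

5.8231 m^(5/2)


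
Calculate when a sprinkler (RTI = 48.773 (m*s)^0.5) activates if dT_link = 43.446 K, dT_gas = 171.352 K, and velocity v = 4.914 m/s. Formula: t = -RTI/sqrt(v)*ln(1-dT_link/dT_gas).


dT_link/dT_gas = 0.25355
ln(1 - 0.25355) = -0.29242
t = -48.773 / sqrt(4.914) * -0.29242 = 6.4339 s

6.4339 s


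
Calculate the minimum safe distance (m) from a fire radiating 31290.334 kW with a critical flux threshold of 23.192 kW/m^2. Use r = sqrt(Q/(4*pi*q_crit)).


4*pi*q_crit = 291.44
Q/(4*pi*q_crit) = 107.36
r = sqrt(107.36) = 10.362 m

10.362 m


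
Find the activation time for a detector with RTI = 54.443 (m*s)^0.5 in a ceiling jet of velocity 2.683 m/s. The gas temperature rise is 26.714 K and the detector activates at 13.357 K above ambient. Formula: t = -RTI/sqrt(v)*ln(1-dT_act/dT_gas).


dT_act/dT_gas = 0.5
ln(1 - 0.5) = -0.69315
t = -54.443 / sqrt(2.683) * -0.69315 = 23.039 s

23.039 s


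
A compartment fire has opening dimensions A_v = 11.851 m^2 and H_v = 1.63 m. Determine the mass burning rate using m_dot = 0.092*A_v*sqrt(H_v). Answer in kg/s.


sqrt(H_v) = 1.2767
m_dot = 0.092 * 11.851 * 1.2767 = 1.3920 kg/s

1.3920 kg/s


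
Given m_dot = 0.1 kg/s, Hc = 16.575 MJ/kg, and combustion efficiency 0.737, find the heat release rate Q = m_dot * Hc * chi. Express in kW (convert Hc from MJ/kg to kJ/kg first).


Hc = 16.575 MJ/kg = 16.575 * 1000 kJ/kg = 16575 kJ/kg
Q = 0.1 kg/s * 16575 kJ/kg * 0.737 = 1221.6 kW

1221.6 kW


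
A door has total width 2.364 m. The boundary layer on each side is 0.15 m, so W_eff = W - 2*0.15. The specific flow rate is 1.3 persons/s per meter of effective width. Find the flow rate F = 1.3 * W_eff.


W_eff = 2.364 - 0.30 = 2.064 m
F = 1.3 * 2.064 = 2.6832 persons/s

2.6832 persons/s


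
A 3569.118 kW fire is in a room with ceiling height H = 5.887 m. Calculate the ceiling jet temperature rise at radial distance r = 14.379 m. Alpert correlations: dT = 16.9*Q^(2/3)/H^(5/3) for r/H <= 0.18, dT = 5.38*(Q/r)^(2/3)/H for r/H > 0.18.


r/H = 14.379 / 5.887 = 2.4425
r/H > 0.18, so dT = 5.38*(Q/r)^(2/3)/H
Q/r = 248.22
(Q/r)^(2/3) = 39.496
dT = 5.38 * 39.496 / 5.887 = 36.095 K

36.095 K


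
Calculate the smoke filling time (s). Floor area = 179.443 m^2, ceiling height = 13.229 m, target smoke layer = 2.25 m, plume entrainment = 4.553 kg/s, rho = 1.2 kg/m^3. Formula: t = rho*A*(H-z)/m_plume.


H - z = 10.979 m
t = 1.2 * 179.443 * 10.979 / 4.553 = 519.25 s

519.25 s


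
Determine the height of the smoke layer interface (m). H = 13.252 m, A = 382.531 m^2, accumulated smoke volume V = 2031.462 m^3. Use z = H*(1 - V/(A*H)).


V/(A*H) = 0.40074
1 - 0.40074 = 0.59926
z = 13.252 * 0.59926 = 7.9414 m

7.9414 m


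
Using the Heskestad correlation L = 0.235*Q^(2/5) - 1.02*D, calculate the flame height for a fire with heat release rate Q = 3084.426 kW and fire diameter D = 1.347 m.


Q^(2/5) = 24.870
0.235 * Q^(2/5) = 5.8444
1.02 * D = 1.3739
L = 4.4704 m

4.4704 m


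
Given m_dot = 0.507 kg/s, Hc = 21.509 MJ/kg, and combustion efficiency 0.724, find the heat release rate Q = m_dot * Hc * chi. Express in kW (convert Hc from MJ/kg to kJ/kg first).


Hc = 21.509 MJ/kg = 21.509 * 1000 kJ/kg = 21509 kJ/kg
Q = 0.507 kg/s * 21509 kJ/kg * 0.724 = 7895.3 kW

7895.3 kW


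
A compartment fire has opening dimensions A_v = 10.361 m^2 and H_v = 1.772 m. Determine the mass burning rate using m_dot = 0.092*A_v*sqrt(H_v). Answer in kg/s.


sqrt(H_v) = 1.3312
m_dot = 0.092 * 10.361 * 1.3312 = 1.2689 kg/s

1.2689 kg/s


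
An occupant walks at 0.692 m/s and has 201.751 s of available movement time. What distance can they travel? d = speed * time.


d = 0.692 * 201.751 = 139.61 m

139.61 m


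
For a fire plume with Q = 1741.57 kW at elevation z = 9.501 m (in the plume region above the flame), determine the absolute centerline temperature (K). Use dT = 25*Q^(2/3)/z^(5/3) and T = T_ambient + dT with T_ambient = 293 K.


Q^(2/3) = 144.75
z^(5/3) = 42.620
dT = 25 * 144.75 / 42.620 = 84.909 K
T = 293 + 84.909 = 377.91 K

377.91 K


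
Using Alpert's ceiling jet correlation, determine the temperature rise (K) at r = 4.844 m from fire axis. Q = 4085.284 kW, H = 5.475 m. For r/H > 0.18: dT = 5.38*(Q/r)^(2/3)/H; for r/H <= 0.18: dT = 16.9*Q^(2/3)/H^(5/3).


r/H = 4.844 / 5.475 = 0.88475
r/H > 0.18, so dT = 5.38*(Q/r)^(2/3)/H
Q/r = 843.37
(Q/r)^(2/3) = 89.264
dT = 5.38 * 89.264 / 5.475 = 87.716 K

87.716 K


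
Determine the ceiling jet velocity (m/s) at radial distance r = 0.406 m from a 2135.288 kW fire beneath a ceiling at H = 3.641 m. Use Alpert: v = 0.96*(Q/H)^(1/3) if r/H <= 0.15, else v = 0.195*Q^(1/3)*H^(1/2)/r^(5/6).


r/H = 0.406 / 3.641 = 0.11151
r/H <= 0.15, so v = 0.96*(Q/H)^(1/3)
Q/H = 586.46
(Q/H)^(1/3) = 8.3704
v = 0.96 * 8.3704 = 8.0356 m/s

8.0356 m/s


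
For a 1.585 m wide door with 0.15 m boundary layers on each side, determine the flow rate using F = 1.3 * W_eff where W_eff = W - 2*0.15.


W_eff = 1.585 - 0.30 = 1.285 m
F = 1.3 * 1.285 = 1.6705 persons/s

1.6705 persons/s


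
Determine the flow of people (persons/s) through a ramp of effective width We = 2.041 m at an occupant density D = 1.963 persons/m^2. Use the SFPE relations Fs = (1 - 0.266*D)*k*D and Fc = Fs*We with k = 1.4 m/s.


1 - 0.266*D = 1 - 0.266*1.963 = 0.47784
Fs = 0.47784 * 1.4 * 1.963 = 1.3132 persons/(s*m)
Fc = 1.3132 * 2.041 = 2.6803 persons/s

2.6803 persons/s


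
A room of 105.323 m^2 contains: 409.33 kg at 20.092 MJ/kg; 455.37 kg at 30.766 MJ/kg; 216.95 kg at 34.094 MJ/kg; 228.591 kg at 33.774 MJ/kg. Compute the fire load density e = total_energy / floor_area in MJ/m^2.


Total energy = 409.33*20.092 + 455.37*30.766 + 216.95*34.094 + 228.591*33.774
= 8224.258 + 14009.91 + 7396.693 + 7720.432
= 37351.30 MJ
e = 37351.30 / 105.323 = 354.64 MJ/m^2

354.64 MJ/m^2


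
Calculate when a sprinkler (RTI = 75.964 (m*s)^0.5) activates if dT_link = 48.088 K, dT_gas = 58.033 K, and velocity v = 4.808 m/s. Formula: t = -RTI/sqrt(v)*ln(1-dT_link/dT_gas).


dT_link/dT_gas = 0.82863
ln(1 - 0.82863) = -1.7639
t = -75.964 / sqrt(4.808) * -1.7639 = 61.110 s

61.110 s


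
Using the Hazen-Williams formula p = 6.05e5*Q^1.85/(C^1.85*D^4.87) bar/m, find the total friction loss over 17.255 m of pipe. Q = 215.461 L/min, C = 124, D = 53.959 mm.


Q^1.85 = 20736
C^1.85 = 7461.6
D^4.87 = 2.7236e+08
p/m = 0.0061731 bar/m
p_total = 0.0061731 * 17.255 = 0.10652 bar

0.10652 bar


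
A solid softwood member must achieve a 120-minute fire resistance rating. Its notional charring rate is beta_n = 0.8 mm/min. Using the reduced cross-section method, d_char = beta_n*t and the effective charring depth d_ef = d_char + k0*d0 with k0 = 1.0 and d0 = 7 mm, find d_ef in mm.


d_char = 0.8 * 120 = 96 mm
d_ef = 96 + 1.0*7 = 103 mm

103 mm


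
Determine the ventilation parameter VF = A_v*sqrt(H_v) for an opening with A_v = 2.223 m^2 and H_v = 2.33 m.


sqrt(H_v) = 1.5264
VF = 2.223 * 1.5264 = 3.3933 m^(5/2)

3.3933 m^(5/2)


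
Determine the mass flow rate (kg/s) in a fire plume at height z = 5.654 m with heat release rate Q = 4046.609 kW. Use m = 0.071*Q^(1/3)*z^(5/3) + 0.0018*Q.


Q^(1/3) = 15.935
z^(5/3) = 17.944
First term = 0.071 * 15.935 * 17.944 = 20.302
Second term = 0.0018 * 4046.609 = 7.2839
m = 27.586 kg/s

27.586 kg/s


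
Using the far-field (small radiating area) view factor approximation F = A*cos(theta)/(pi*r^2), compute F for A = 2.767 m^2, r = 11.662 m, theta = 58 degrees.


cos(58 deg) = 0.52992
pi*r^2 = 427.26
F = 2.767 * 0.52992 / 427.26 = 0.0034318

0.0034318


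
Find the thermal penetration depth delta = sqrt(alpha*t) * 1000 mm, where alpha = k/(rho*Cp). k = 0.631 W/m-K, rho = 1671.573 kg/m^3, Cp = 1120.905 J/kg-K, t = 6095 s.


alpha = 0.631 / (1671.573 * 1120.905) = 3.3677e-07 m^2/s
alpha * t = 0.0020526
delta = sqrt(0.0020526) * 1000 = 45.306 mm

45.306 mm


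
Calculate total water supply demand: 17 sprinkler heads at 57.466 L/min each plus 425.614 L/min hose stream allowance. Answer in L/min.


Sprinkler demand = 17 * 57.466 = 976.922 L/min
Total = 976.922 + 425.614 = 1402.536 L/min

1402.536 L/min


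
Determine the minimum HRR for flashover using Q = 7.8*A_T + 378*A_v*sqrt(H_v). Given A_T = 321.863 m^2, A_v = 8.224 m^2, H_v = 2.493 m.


7.8*A_T = 2510.5
sqrt(H_v) = 1.5789
378*A_v*sqrt(H_v) = 4908.4
Q = 2510.5 + 4908.4 = 7418.9 kW

7418.9 kW


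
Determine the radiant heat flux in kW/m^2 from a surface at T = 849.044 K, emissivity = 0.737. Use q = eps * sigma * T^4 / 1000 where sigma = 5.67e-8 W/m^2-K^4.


T^4 = 5.1966e+11
q = 0.737 * 5.67e-8 * 5.1966e+11 / 1000 = 21.716 kW/m^2

21.716 kW/m^2


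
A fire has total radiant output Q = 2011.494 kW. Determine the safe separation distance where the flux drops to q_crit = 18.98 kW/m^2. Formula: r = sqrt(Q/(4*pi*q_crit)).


4*pi*q_crit = 238.51
Q/(4*pi*q_crit) = 8.4336
r = sqrt(8.4336) = 2.9041 m

2.9041 m


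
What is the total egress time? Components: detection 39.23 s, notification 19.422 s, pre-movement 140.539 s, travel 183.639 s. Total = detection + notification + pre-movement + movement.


Total = 39.23 + 19.422 + 140.539 + 183.639 = 382.83 s

382.83 s


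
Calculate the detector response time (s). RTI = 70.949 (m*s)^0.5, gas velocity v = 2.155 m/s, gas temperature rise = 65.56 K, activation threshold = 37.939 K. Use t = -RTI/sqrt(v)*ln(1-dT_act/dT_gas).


dT_act/dT_gas = 0.57869
ln(1 - 0.57869) = -0.86439
t = -70.949 / sqrt(2.155) * -0.86439 = 41.777 s

41.777 s


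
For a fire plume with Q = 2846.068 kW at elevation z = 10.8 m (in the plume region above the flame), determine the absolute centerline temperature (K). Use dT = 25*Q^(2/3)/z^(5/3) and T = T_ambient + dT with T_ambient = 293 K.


Q^(2/3) = 200.83
z^(5/3) = 52.768
dT = 25 * 200.83 / 52.768 = 95.147 K
T = 293 + 95.147 = 388.15 K

388.15 K


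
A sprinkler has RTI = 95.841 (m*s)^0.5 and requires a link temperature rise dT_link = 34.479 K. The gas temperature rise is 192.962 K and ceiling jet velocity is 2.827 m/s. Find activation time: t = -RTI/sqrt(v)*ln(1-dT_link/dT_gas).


dT_link/dT_gas = 0.17868
ln(1 - 0.17868) = -0.19685
t = -95.841 / sqrt(2.827) * -0.19685 = 11.221 s

11.221 s


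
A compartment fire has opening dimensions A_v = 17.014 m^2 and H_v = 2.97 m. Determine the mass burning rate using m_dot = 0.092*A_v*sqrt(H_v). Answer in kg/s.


sqrt(H_v) = 1.7234
m_dot = 0.092 * 17.014 * 1.7234 = 2.6976 kg/s

2.6976 kg/s


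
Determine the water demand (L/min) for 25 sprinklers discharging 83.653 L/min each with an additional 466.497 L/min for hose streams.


Sprinkler demand = 25 * 83.653 = 2091.325 L/min
Total = 2091.325 + 466.497 = 2557.822 L/min

2557.822 L/min


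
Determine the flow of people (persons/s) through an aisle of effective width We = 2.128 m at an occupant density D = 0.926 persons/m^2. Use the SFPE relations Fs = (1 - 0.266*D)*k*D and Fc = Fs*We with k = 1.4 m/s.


1 - 0.266*D = 1 - 0.266*0.926 = 0.75368
Fs = 0.75368 * 1.4 * 0.926 = 0.97708 persons/(s*m)
Fc = 0.97708 * 2.128 = 2.0792 persons/s

2.0792 persons/s


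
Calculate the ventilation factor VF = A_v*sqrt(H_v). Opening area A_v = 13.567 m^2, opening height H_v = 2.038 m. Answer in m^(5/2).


sqrt(H_v) = 1.4276
VF = 13.567 * 1.4276 = 19.368 m^(5/2)

19.368 m^(5/2)


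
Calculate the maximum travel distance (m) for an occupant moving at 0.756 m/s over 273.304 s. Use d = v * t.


d = 0.756 * 273.304 = 206.62 m

206.62 m


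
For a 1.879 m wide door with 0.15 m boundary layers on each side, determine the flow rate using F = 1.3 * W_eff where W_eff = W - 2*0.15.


W_eff = 1.879 - 0.30 = 1.579 m
F = 1.3 * 1.579 = 2.0527 persons/s

2.0527 persons/s


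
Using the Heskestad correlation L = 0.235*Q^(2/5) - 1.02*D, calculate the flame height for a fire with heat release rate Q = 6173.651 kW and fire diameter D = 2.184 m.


Q^(2/5) = 32.826
0.235 * Q^(2/5) = 7.7141
1.02 * D = 2.2277
L = 5.4864 m

5.4864 m


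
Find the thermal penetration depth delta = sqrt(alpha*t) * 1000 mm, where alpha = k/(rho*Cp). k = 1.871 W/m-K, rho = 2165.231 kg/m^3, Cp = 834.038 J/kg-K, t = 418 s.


alpha = 1.871 / (2165.231 * 834.038) = 1.0361e-06 m^2/s
alpha * t = 0.00043307
delta = sqrt(0.00043307) * 1000 = 20.810 mm

20.810 mm


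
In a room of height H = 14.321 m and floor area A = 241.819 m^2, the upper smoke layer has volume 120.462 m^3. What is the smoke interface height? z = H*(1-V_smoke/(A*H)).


V/(A*H) = 0.034785
1 - 0.034785 = 0.96522
z = 14.321 * 0.96522 = 13.823 m

13.823 m


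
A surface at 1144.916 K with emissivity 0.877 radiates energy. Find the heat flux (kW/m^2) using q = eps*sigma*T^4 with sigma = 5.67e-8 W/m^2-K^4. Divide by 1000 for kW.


T^4 = 1.7183e+12
q = 0.877 * 5.67e-8 * 1.7183e+12 / 1000 = 85.443 kW/m^2

85.443 kW/m^2


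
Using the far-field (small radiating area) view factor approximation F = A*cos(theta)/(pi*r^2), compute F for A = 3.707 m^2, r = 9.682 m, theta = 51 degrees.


cos(51 deg) = 0.62932
pi*r^2 = 294.50
F = 3.707 * 0.62932 / 294.50 = 0.0079216

0.0079216


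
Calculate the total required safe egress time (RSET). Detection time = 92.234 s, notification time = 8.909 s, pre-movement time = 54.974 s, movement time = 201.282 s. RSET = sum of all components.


Total = 92.234 + 8.909 + 54.974 + 201.282 = 357.399 s

357.399 s


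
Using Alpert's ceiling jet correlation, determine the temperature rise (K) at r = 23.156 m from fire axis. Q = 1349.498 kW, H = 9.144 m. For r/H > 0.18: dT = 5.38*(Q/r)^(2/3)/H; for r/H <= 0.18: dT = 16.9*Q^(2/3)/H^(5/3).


r/H = 23.156 / 9.144 = 2.5324
r/H > 0.18, so dT = 5.38*(Q/r)^(2/3)/H
Q/r = 58.279
(Q/r)^(2/3) = 15.032
dT = 5.38 * 15.032 / 9.144 = 8.8441 K

8.8441 K


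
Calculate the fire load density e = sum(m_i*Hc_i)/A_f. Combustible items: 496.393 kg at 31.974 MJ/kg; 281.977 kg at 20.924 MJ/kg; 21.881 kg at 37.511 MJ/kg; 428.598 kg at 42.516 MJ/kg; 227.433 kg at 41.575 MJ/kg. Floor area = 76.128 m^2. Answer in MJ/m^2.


Total energy = 496.393*31.974 + 281.977*20.924 + 21.881*37.511 + 428.598*42.516 + 227.433*41.575
= 15871.67 + 5900.087 + 820.7782 + 18222.27 + 9455.527
= 50270.33 MJ
e = 50270.33 / 76.128 = 660.34 MJ/m^2

660.34 MJ/m^2


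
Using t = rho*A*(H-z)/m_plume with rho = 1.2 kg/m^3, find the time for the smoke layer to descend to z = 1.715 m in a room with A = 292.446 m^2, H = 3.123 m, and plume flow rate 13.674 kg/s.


H - z = 1.408 m
t = 1.2 * 292.446 * 1.408 / 13.674 = 36.135 s

36.135 s


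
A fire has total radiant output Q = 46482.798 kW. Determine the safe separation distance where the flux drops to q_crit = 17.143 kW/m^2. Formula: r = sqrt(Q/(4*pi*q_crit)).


4*pi*q_crit = 215.43
Q/(4*pi*q_crit) = 215.77
r = sqrt(215.77) = 14.689 m

14.689 m


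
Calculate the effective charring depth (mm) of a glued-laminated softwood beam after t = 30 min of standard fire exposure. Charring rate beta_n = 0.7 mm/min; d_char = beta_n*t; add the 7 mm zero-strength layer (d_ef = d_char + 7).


d_char = 0.7 * 30 = 21 mm
d_ef = 21 + 1.0*7 = 28 mm

28 mm


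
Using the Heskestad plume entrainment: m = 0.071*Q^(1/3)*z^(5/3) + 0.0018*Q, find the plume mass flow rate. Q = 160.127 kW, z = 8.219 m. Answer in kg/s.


Q^(1/3) = 5.4303
z^(5/3) = 33.473
First term = 0.071 * 5.4303 * 33.473 = 12.906
Second term = 0.0018 * 160.127 = 0.28823
m = 13.194 kg/s

13.194 kg/s


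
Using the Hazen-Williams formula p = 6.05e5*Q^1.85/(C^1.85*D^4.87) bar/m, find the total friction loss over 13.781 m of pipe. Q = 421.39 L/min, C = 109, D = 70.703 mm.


Q^1.85 = 71724
C^1.85 = 5878.1
D^4.87 = 1.0157e+09
p/m = 0.0072681 bar/m
p_total = 0.0072681 * 13.781 = 0.10016 bar

0.10016 bar


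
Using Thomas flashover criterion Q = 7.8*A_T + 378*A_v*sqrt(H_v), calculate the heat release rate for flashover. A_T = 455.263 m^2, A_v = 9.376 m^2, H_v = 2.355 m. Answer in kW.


7.8*A_T = 3551.1
sqrt(H_v) = 1.5346
378*A_v*sqrt(H_v) = 5438.8
Q = 3551.1 + 5438.8 = 8989.9 kW

8989.9 kW


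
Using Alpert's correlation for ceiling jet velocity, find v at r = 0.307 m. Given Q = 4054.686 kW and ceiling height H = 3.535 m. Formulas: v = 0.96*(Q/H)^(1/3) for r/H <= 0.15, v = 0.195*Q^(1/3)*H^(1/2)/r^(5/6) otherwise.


r/H = 0.307 / 3.535 = 0.086846
r/H <= 0.15, so v = 0.96*(Q/H)^(1/3)
Q/H = 1147.0
(Q/H)^(1/3) = 10.468
v = 0.96 * 10.468 = 10.049 m/s

10.049 m/s


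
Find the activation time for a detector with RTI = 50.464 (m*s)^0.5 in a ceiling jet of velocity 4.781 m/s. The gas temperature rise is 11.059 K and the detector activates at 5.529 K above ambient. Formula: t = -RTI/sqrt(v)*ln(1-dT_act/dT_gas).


dT_act/dT_gas = 0.49995
ln(1 - 0.49995) = -0.69306
t = -50.464 / sqrt(4.781) * -0.69306 = 15.995 s

15.995 s


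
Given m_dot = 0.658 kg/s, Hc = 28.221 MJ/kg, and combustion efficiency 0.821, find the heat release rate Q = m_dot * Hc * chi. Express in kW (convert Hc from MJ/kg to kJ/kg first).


Hc = 28.221 MJ/kg = 28.221 * 1000 kJ/kg = 28221 kJ/kg
Q = 0.658 kg/s * 28221 kJ/kg * 0.821 = 15245 kW

15245 kW


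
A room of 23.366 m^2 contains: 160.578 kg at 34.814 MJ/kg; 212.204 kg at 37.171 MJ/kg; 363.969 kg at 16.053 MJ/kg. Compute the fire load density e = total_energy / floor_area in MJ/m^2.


Total energy = 160.578*34.814 + 212.204*37.171 + 363.969*16.053
= 5590.362 + 7887.835 + 5842.794
= 19320.99 MJ
e = 19320.99 / 23.366 = 826.88 MJ/m^2

826.88 MJ/m^2


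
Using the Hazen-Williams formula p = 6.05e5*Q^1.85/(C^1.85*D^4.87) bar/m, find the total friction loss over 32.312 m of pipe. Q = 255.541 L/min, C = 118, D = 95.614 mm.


Q^1.85 = 28432
C^1.85 = 6807.4
D^4.87 = 4.4171e+09
p/m = 0.00057205 bar/m
p_total = 0.00057205 * 32.312 = 0.018484 bar

0.018484 bar


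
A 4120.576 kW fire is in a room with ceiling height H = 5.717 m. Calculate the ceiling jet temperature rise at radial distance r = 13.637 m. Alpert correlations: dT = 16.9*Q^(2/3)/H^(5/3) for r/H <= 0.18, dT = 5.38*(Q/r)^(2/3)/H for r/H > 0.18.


r/H = 13.637 / 5.717 = 2.3853
r/H > 0.18, so dT = 5.38*(Q/r)^(2/3)/H
Q/r = 302.16
(Q/r)^(2/3) = 45.029
dT = 5.38 * 45.029 / 5.717 = 42.375 K

42.375 K


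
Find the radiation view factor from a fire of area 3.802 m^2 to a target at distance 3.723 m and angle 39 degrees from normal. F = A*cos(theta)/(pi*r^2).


cos(39 deg) = 0.77715
pi*r^2 = 43.545
F = 3.802 * 0.77715 / 43.545 = 0.067855

0.067855


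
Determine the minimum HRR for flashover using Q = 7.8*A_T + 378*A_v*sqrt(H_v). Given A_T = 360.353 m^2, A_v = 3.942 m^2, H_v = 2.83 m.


7.8*A_T = 2810.8
sqrt(H_v) = 1.6823
378*A_v*sqrt(H_v) = 2506.7
Q = 2810.8 + 2506.7 = 5317.4 kW

5317.4 kW


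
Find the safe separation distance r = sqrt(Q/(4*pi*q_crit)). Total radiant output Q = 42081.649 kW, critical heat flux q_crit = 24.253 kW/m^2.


4*pi*q_crit = 304.77
Q/(4*pi*q_crit) = 138.08
r = sqrt(138.08) = 11.751 m

11.751 m


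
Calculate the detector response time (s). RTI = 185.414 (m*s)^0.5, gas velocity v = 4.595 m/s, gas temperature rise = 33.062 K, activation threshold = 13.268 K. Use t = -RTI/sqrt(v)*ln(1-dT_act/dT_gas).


dT_act/dT_gas = 0.40131
ln(1 - 0.40131) = -0.51301
t = -185.414 / sqrt(4.595) * -0.51301 = 44.373 s

44.373 s


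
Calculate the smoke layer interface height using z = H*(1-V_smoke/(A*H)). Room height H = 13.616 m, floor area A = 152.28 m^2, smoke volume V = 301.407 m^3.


V/(A*H) = 0.14537
1 - 0.14537 = 0.85463
z = 13.616 * 0.85463 = 11.637 m

11.637 m


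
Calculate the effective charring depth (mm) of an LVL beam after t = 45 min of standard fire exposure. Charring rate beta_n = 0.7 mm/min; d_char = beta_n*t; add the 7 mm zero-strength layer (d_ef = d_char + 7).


d_char = 0.7 * 45 = 31.5 mm
d_ef = 31.5 + 1.0*7 = 38.5 mm

38.5 mm


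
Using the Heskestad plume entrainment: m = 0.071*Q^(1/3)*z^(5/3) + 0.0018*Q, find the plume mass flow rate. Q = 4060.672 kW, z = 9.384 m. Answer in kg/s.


Q^(1/3) = 15.954
z^(5/3) = 41.749
First term = 0.071 * 15.954 * 41.749 = 47.290
Second term = 0.0018 * 4060.672 = 7.3092
m = 54.599 kg/s

54.599 kg/s


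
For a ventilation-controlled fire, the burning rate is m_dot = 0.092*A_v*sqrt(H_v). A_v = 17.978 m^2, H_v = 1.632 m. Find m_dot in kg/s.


sqrt(H_v) = 1.2775
m_dot = 0.092 * 17.978 * 1.2775 = 2.1130 kg/s

2.1130 kg/s


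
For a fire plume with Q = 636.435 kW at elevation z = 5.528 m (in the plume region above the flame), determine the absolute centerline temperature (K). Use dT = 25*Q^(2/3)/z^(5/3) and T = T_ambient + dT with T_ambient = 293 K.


Q^(2/3) = 73.989
z^(5/3) = 17.283
dT = 25 * 73.989 / 17.283 = 107.03 K
T = 293 + 107.03 = 400.03 K

400.03 K


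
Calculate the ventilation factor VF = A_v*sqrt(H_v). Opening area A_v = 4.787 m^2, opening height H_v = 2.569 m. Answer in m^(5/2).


sqrt(H_v) = 1.6028
VF = 4.787 * 1.6028 = 7.6727 m^(5/2)

7.6727 m^(5/2)


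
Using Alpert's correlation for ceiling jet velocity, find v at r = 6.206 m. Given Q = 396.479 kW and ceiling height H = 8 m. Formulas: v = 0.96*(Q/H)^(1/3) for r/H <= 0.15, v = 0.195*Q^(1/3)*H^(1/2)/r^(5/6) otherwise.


r/H = 6.206 / 8 = 0.77575
r/H > 0.15, so v = 0.195*Q^(1/3)*H^(1/2)/r^(5/6)
Q^(1/3) = 7.3464
H^(1/2) = 2.8284
r^(5/6) = 4.5780
v = 0.195 * 7.3464 * 2.8284 / 4.5780 = 0.88507 m/s

0.88507 m/s


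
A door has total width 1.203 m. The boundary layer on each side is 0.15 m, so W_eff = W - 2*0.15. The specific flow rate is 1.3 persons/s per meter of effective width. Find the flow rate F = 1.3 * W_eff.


W_eff = 1.203 - 0.30 = 0.903 m
F = 1.3 * 0.903 = 1.1739 persons/s

1.1739 persons/s


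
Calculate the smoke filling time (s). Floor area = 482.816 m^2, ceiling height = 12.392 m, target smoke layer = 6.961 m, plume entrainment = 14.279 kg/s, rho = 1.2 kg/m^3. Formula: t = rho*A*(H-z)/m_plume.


H - z = 5.431 m
t = 1.2 * 482.816 * 5.431 / 14.279 = 220.37 s

220.37 s


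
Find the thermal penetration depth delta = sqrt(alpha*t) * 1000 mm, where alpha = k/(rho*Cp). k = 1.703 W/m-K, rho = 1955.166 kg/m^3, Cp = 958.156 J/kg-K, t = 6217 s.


alpha = 1.703 / (1955.166 * 958.156) = 9.0906e-07 m^2/s
alpha * t = 0.0056517
delta = sqrt(0.0056517) * 1000 = 75.177 mm

75.177 mm


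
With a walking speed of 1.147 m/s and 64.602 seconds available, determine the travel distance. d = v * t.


d = 1.147 * 64.602 = 74.098 m

74.098 m


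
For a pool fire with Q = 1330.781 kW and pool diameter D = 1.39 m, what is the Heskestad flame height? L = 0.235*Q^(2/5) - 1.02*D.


Q^(2/5) = 17.768
0.235 * Q^(2/5) = 4.1755
1.02 * D = 1.4178
L = 2.7577 m

2.7577 m


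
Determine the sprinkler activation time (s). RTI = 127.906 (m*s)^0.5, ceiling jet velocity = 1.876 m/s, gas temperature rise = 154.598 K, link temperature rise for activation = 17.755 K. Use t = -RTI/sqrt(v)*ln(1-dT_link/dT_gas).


dT_link/dT_gas = 0.11485
ln(1 - 0.11485) = -0.12199
t = -127.906 / sqrt(1.876) * -0.12199 = 11.392 s

11.392 s


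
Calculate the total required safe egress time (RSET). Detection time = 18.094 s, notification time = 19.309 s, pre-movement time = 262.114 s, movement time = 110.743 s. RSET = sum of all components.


Total = 18.094 + 19.309 + 262.114 + 110.743 = 410.26 s

410.26 s


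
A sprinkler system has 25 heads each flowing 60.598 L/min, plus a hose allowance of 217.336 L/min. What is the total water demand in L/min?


Sprinkler demand = 25 * 60.598 = 1514.95 L/min
Total = 1514.95 + 217.336 = 1732.286 L/min

1732.286 L/min


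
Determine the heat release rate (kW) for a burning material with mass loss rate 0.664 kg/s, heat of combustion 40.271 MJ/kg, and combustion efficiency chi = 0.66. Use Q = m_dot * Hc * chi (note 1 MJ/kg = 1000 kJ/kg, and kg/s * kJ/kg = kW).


Hc = 40.271 MJ/kg = 40.271 * 1000 kJ/kg = 40271 kJ/kg
Q = 0.664 kg/s * 40271 kJ/kg * 0.66 = 17648 kW

17648 kW


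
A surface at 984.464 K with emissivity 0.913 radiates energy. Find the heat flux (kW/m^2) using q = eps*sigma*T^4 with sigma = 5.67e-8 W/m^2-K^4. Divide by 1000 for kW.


T^4 = 9.3929e+11
q = 0.913 * 5.67e-8 * 9.3929e+11 / 1000 = 48.624 kW/m^2

48.624 kW/m^2


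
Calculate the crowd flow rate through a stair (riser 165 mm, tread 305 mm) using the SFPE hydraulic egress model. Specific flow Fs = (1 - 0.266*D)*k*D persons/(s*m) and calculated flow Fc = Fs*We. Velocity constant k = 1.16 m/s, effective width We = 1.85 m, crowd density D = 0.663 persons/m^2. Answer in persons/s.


1 - 0.266*D = 1 - 0.266*0.663 = 0.82364
Fs = 0.82364 * 1.16 * 0.663 = 0.63345 persons/(s*m)
Fc = 0.63345 * 1.85 = 1.1719 persons/s

1.1719 persons/s


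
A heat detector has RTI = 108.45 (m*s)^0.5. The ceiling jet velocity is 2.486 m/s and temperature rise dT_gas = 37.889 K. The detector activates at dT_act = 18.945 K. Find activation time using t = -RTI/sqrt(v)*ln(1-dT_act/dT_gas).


dT_act/dT_gas = 0.50001
ln(1 - 0.50001) = -0.69317
t = -108.45 / sqrt(2.486) * -0.69317 = 47.678 s

47.678 s


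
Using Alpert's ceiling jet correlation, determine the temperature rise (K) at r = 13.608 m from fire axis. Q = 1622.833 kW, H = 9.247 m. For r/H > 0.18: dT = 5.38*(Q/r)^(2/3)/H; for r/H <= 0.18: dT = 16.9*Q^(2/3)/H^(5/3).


r/H = 13.608 / 9.247 = 1.4716
r/H > 0.18, so dT = 5.38*(Q/r)^(2/3)/H
Q/r = 119.26
(Q/r)^(2/3) = 24.228
dT = 5.38 * 24.228 / 9.247 = 14.096 K

14.096 K


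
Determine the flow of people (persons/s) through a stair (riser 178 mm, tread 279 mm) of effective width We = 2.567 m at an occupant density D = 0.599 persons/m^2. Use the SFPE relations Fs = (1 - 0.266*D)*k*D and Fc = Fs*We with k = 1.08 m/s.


1 - 0.266*D = 1 - 0.266*0.599 = 0.84067
Fs = 0.84067 * 1.08 * 0.599 = 0.54384 persons/(s*m)
Fc = 0.54384 * 2.567 = 1.3960 persons/s

1.3960 persons/s


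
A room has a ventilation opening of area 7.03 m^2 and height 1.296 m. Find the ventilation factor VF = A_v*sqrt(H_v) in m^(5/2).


sqrt(H_v) = 1.1384
VF = 7.03 * 1.1384 = 8.0031 m^(5/2)

8.0031 m^(5/2)


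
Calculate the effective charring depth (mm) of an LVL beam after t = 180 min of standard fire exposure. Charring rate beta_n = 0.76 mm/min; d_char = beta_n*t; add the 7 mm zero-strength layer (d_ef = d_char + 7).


d_char = 0.76 * 180 = 136.8 mm
d_ef = 136.8 + 1.0*7 = 143.8 mm

143.8 mm


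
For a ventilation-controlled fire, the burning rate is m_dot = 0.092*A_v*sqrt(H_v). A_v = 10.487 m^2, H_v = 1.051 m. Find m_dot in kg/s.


sqrt(H_v) = 1.0252
m_dot = 0.092 * 10.487 * 1.0252 = 0.98910 kg/s

0.98910 kg/s


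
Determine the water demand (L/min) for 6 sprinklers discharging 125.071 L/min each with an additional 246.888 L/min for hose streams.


Sprinkler demand = 6 * 125.071 = 750.426 L/min
Total = 750.426 + 246.888 = 997.314 L/min

997.314 L/min


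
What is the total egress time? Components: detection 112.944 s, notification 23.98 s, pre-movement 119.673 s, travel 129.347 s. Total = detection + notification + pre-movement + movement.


Total = 112.944 + 23.98 + 119.673 + 129.347 = 385.944 s

385.944 s


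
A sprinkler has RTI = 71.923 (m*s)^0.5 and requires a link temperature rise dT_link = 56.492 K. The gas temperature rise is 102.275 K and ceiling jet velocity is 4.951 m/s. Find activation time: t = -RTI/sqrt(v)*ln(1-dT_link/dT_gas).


dT_link/dT_gas = 0.55235
ln(1 - 0.55235) = -0.80375
t = -71.923 / sqrt(4.951) * -0.80375 = 25.980 s

25.980 s


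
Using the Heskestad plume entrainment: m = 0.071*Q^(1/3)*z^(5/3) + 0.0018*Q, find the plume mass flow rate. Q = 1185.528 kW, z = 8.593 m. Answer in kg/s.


Q^(1/3) = 10.584
z^(5/3) = 36.050
First term = 0.071 * 10.584 * 36.050 = 27.090
Second term = 0.0018 * 1185.528 = 2.1340
m = 29.224 kg/s

29.224 kg/s


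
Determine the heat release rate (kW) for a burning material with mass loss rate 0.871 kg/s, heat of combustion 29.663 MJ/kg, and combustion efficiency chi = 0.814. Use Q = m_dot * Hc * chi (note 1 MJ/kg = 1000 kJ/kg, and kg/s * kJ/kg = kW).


Hc = 29.663 MJ/kg = 29.663 * 1000 kJ/kg = 29663 kJ/kg
Q = 0.871 kg/s * 29663 kJ/kg * 0.814 = 21031 kW

21031 kW


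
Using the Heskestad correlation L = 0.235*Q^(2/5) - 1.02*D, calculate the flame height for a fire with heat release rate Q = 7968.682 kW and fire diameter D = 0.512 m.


Q^(2/5) = 36.354
0.235 * Q^(2/5) = 8.5432
1.02 * D = 0.52224
L = 8.0210 m

8.0210 m


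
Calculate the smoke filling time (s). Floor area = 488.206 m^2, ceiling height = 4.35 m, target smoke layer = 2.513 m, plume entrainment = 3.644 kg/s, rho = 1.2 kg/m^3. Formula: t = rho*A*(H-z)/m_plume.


H - z = 1.837 m
t = 1.2 * 488.206 * 1.837 / 3.644 = 295.34 s

295.34 s
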